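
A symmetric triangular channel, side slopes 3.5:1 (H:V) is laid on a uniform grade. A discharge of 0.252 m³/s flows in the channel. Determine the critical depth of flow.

y_c = 0.254 m

At critical depth, Q² T / (g A³) = 1, i.e. A³/T = Q²/g = 0.252²/9.81 = 0.006473.
Try y = 0.298 m: A³/T = 0.01439 — high.
Try y = 0.194 m: A³/T = 0.001683 — low.
Try y = 0.254 m: A³/T = 0.006476 — matches.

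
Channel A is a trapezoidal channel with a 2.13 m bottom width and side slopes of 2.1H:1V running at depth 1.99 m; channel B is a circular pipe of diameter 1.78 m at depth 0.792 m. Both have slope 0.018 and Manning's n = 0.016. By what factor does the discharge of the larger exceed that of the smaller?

Channel A: With bottom width b = 2.13 m and side slope z = 2.1: A = (b + zy)y = (2.13 + 2.1×1.99)×1.99 = 12.55 m²; P = b + 2y√(1+z²) = 2.13 + 2×1.99×2.326 = 11.39 m. Hydraulic radius R = A/P = 12.55/11.39 = 1.103 m. Q_A = (1/0.016)·12.55·1.103^(2/3)·√0.018 = 112.4 m³/s.
Channel B: For a circular section of diameter D = 1.78 m at depth y = 0.792 m, the central angle is θ = 2 arccos(1 − 2y/D) = 2.921 rad. Then A = (D²/8)(θ − sin θ) = 1.07 m² and P = Dθ/2 = 2.6 m. Hydraulic radius R = A/P = 1.07/2.6 = 0.4117 m. Q_B = (1/0.016)·1.07·0.4117^(2/3)·√0.018 = 4.966 m³/s.
The larger discharge is 112.4 m³/s and the smaller is 4.966 m³/s; the ratio is 22.6.

22.6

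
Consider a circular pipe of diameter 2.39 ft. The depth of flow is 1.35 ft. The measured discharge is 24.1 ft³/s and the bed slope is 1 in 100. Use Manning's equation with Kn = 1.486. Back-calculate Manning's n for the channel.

n = 0.012

For a circular section of diameter D = 2.39 ft at depth y = 1.35 ft, the central angle is θ = 2 arccos(1 − 2y/D) = 3.402 rad. Then A = (D²/8)(θ − sin θ) = 2.613 ft² and P = Dθ/2 = 4.065 ft.
Hydraulic radius R = A/P = 2.613/4.065 = 0.6427 ft.
Rearranging Manning's equation: n = (1.486/Q) A R^(2/3) S^(1/2) = (1.486/24.1) × 2.613 × 0.6427^(2/3) × √0.01 = 0.012.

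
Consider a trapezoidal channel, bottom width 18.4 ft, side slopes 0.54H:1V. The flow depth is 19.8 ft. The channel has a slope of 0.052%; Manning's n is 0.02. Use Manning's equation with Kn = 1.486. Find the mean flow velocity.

With bottom width b = 18.4 ft and side slope z = 0.54: A = (b + zy)y = (18.4 + 0.54×19.8)×19.8 = 576 ft²; P = b + 2y√(1+z²) = 18.4 + 2×19.8×1.136 = 63.4 ft.
Hydraulic radius R = A/P = 576/63.4 = 9.085 ft.
From Manning's equation, V = (1.486/n) R^(2/3) S^(1/2) = (1.486/0.02) × 9.085^(2/3) × 0.00052^(1/2) = 7.38 ft/s.

V = 7.38 ft/s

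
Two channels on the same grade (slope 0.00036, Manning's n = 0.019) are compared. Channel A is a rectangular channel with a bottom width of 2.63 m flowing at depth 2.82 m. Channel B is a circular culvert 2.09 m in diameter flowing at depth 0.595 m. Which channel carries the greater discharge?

Channel A: Flow area A = b·y = 2.63 × 2.82 = 7.417 m². Wetted perimeter P = b + 2y = 2.63 + 2×2.82 = 8.27 m. Hydraulic radius R = A/P = 7.417/8.27 = 0.8968 m. Q_A = (1/0.019)·7.417·0.8968^(2/3)·√0.00036 = 6.888 m³/s.
Channel B: For a circular section of diameter D = 2.09 m at depth y = 0.595 m, the central angle is θ = 2 arccos(1 − 2y/D) = 2.251 rad. Then A = (D²/8)(θ − sin θ) = 0.8048 m² and P = Dθ/2 = 2.353 m. Hydraulic radius R = A/P = 0.8048/2.353 = 0.3421 m. Q_B = (1/0.019)·0.8048·0.3421^(2/3)·√0.00036 = 0.3931 m³/s.
Q_A = 6.888 m³/s vs Q_B = 0.3931 m³/s, so channel A carries more.

channel A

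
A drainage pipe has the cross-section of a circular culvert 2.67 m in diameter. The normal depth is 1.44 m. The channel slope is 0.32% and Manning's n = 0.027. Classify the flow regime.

For a circular section of diameter D = 2.67 m at depth y = 1.44 m, the central angle is θ = 2 arccos(1 − 2y/D) = 3.299 rad. Then A = (D²/8)(θ − sin θ) = 3.08 m² and P = Dθ/2 = 4.404 m.
Hydraulic radius R = A/P = 3.08/4.404 = 0.6992 m.
V = (1/n) R^(2/3) √S = (1/0.027) × 0.6992^(2/3) × √0.0032 = 1.651 m/s. Hydraulic depth D_h = A/T = 3.08/2.662 = 1.157 m.
Froude number Fr = V/√(g·D_h) = 1.651/√(9.81×1.157) = 0.49, which is less than 1, so the flow is subcritical.

subcritical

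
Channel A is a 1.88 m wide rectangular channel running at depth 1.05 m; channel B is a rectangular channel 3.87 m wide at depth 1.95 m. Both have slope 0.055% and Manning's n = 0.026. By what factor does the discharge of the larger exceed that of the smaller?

5.98

Channel A: Flow area A = b·y = 1.88 × 1.05 = 1.974 m². Wetted perimeter P = b + 2y = 1.88 + 2×1.05 = 3.98 m. Hydraulic radius R = A/P = 1.974/3.98 = 0.496 m. Q_A = (1/0.026)·1.974·0.496^(2/3)·√0.00055 = 1.116 m³/s.
Channel B: Flow area A = b·y = 3.87 × 1.95 = 7.546 m². Wetted perimeter P = b + 2y = 3.87 + 2×1.95 = 7.77 m. Hydraulic radius R = A/P = 7.546/7.77 = 0.9712 m. Q_B = (1/0.026)·7.546·0.9712^(2/3)·√0.00055 = 6.676 m³/s.
The larger discharge is 6.676 m³/s and the smaller is 1.116 m³/s; the ratio is 5.98.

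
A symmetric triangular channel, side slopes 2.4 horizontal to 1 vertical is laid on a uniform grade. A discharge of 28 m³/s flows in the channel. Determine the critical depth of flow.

y_c = 1.94 m

At critical depth, Q² T / (g A³) = 1, i.e. A³/T = Q²/g = 28²/9.81 = 79.92.
Trying y = 1.33 m: A³/T = 11.99 — short.
Trying y = 2.22 m: A³/T = 155.3 — over.
Trying y = 1.94 m: A³/T = 79.14 — ≈ 79.92.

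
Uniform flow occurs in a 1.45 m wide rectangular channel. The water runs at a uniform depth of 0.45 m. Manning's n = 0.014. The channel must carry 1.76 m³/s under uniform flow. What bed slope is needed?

S = 0.00787

Flow area A = b·y = 1.45 × 0.45 = 0.6525 m². Wetted perimeter P = b + 2y = 1.45 + 2×0.45 = 2.35 m.
Hydraulic radius R = A/P = 0.6525/2.35 = 0.2777 m.
From Manning's equation, S = [nQ / (1 A R^(2/3))]² = [0.014 × 1.76 / (1 × 0.6525 × 0.2777^(2/3))]² = 0.00787.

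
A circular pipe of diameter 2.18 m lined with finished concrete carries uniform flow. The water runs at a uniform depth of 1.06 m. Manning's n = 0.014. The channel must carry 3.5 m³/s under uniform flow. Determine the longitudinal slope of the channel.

For a circular section of diameter D = 2.18 m at depth y = 1.06 m, the central angle is θ = 2 arccos(1 − 2y/D) = 3.087 rad. Then A = (D²/8)(θ − sin θ) = 1.801 m² and P = Dθ/2 = 3.364 m.
Hydraulic radius R = A/P = 1.801/3.364 = 0.5353 m.
From Manning's equation, S = [nQ / (1 A R^(2/3))]² = [0.014 × 3.5 / (1 × 1.801 × 0.5353^(2/3))]² = 0.0017.

S = 0.0017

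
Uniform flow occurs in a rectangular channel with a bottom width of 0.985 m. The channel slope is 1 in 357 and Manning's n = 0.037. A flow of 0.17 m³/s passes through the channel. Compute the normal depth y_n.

Manning's equation rearranged: A R^(2/3) = nQ / (1·√S) = 0.037 × 0.17 / (√0.002801) = 0.1188.
Try y = 0.421 m: A R^(2/3) = 0.1543 — too large.
Try y = 0.288 m: A R^(2/3) = 0.09101 — too small.
Try y = 0.348 m: A R^(2/3) = 0.1188 — close enough.

y_n = 0.348 m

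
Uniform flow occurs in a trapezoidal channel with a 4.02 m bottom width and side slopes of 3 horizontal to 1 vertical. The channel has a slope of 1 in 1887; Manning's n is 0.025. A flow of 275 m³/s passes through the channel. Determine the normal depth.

y_n = 6.13 m

Manning's equation rearranged: A R^(2/3) = nQ / (1·√S) = 0.025 × 275 / (√0.0005299) = 298.6.
At y = 5.48 m: A R^(2/3) = 227.9 — short.
At y = 7.75 m: A R^(2/3) = 531.2 — over.
At y = 6.13 m: A R^(2/3) = 299 — ≈ 298.6.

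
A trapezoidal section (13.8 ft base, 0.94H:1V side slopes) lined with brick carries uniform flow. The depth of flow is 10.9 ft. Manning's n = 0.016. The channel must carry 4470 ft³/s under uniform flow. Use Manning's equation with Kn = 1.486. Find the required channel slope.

With bottom width b = 13.8 ft and side slope z = 0.94: A = (b + zy)y = (13.8 + 0.94×10.9)×10.9 = 262.1 ft²; P = b + 2y√(1+z²) = 13.8 + 2×10.9×1.372 = 43.72 ft.
Hydraulic radius R = A/P = 262.1/43.72 = 5.995 ft.
From Manning's equation, S = [nQ / (1.486 A R^(2/3))]² = [0.016 × 4470 / (1.486 × 262.1 × 5.995^(2/3))]² = 0.0031.

S = 0.0031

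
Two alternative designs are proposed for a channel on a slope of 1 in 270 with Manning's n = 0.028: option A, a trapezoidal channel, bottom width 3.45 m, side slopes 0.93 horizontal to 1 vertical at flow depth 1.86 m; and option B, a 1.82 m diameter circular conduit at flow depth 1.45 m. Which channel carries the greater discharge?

Channel A: With bottom width b = 3.45 m and side slope z = 0.93: A = (b + zy)y = (3.45 + 0.93×1.86)×1.86 = 9.634 m²; P = b + 2y√(1+z²) = 3.45 + 2×1.86×1.366 = 8.53 m. Hydraulic radius R = A/P = 9.634/8.53 = 1.129 m. Q_A = (1/0.028)·9.634·1.129^(2/3)·√0.003704 = 22.71 m³/s.
Channel B: For a circular section of diameter D = 1.82 m at depth y = 1.45 m, the central angle is θ = 2 arccos(1 − 2y/D) = 4.412 rad. Then A = (D²/8)(θ − sin θ) = 2.222 m² and P = Dθ/2 = 4.015 m. Hydraulic radius R = A/P = 2.222/4.015 = 0.5535 m. Q_B = (1/0.028)·2.222·0.5535^(2/3)·√0.003704 = 3.256 m³/s.
Q_A = 22.71 m³/s vs Q_B = 3.256 m³/s, so channel A carries more.

channel A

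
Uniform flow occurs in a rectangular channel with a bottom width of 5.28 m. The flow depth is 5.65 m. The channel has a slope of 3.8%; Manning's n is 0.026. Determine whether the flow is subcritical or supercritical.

Flow area A = b·y = 5.28 × 5.65 = 29.83 m². Wetted perimeter P = b + 2y = 5.28 + 2×5.65 = 16.58 m.
Hydraulic radius R = A/P = 29.83/16.58 = 1.799 m.
V = (1/n) R^(2/3) √S = (1/0.026) × 1.799^(2/3) × √0.038 = 11.09 m/s. Hydraulic depth D_h = A/T = 29.83/5.28 = 5.65 m.
Froude number Fr = V/√(g·D_h) = 11.09/√(9.81×5.65) = 1.49, which is greater than 1, so the flow is supercritical.

supercritical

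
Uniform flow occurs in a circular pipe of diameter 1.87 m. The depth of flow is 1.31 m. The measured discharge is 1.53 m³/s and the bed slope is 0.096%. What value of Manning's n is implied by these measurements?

n = 0.0281

For a circular section of diameter D = 1.87 m at depth y = 1.31 m, the central angle is θ = 2 arccos(1 − 2y/D) = 3.967 rad. Then A = (D²/8)(θ − sin θ) = 2.055 m² and P = Dθ/2 = 3.709 m.
Hydraulic radius R = A/P = 2.055/3.709 = 0.5541 m.
Rearranging Manning's equation: n = (1/Q) A R^(2/3) S^(1/2) = (1/1.53) × 2.055 × 0.5541^(2/3) × √0.00096 = 0.0281.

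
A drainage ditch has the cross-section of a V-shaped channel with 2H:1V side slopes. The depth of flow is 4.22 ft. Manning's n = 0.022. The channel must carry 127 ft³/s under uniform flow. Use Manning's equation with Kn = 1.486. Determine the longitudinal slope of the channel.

S = 0.00119

For a triangular section with side slope z = 2: A = zy² = 2×4.22² = 35.62 ft²; P = 2y√(1+z²) = 2×4.22×2.236 = 18.87 ft.
Hydraulic radius R = A/P = 35.62/18.87 = 1.887 ft.
From Manning's equation, S = [nQ / (1.486 A R^(2/3))]² = [0.022 × 127 / (1.486 × 35.62 × 1.887^(2/3))]² = 0.00119.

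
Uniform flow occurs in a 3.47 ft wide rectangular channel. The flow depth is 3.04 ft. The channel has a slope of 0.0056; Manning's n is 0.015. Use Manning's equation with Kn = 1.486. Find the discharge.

Q = 83.6 ft³/s

Flow area A = b·y = 3.47 × 3.04 = 10.55 ft². Wetted perimeter P = b + 2y = 3.47 + 2×3.04 = 9.55 ft.
Hydraulic radius R = A/P = 10.55/9.55 = 1.105 ft.
Manning's equation: Q = (1.486/n) A R^(2/3) S^(1/2) = (1.486/0.015) × 10.55 × 1.105^(2/3) × 0.0056^(1/2) = 83.6 ft³/s.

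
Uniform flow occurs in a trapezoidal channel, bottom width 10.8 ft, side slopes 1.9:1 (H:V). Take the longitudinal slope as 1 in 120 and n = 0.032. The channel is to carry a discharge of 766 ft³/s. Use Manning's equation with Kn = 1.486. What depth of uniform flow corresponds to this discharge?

y_n = 4.55 ft

Manning's equation rearranged: A R^(2/3) = nQ / (1.486·√S) = 0.032 × 766 / (1.486 × √0.008333) = 180.7.
Try y = 3.13 ft: A R^(2/3) = 87.65 — low.
Try y = 5.67 ft: A R^(2/3) = 280.9 — high.
Try y = 4.55 ft: A R^(2/3) = 180.6 — ≈ 180.7.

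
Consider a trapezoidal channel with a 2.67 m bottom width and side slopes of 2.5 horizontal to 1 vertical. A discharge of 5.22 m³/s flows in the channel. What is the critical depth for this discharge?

At critical depth, Q² T / (g A³) = 1, i.e. A³/T = Q²/g = 5.22²/9.81 = 2.778.
At y = 0.743 m: A³/T = 5.962 — high.
At y = 0.454 m: A³/T = 1.044 — low.
At y = 0.601 m: A³/T = 2.779 — ≈ 2.778.

y_c = 0.601 m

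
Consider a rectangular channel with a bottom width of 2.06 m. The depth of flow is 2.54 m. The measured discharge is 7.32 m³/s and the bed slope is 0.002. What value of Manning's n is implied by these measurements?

n = 0.026

Flow area A = b·y = 2.06 × 2.54 = 5.232 m². Wetted perimeter P = b + 2y = 2.06 + 2×2.54 = 7.14 m.
Hydraulic radius R = A/P = 5.232/7.14 = 0.7328 m.
Rearranging Manning's equation: n = (1/Q) A R^(2/3) S^(1/2) = (1/7.32) × 5.232 × 0.7328^(2/3) × √0.002 = 0.026.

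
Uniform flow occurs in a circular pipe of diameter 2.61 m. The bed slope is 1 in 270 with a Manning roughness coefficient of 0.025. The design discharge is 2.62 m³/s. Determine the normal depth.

y_n = 0.922 m

Manning's equation rearranged: A R^(2/3) = nQ / (1·√S) = 0.025 × 2.62 / (√0.003704) = 1.076.
Try y = 1.12 m: A R^(2/3) = 1.541 — high.
Try y = 0.922 m: A R^(2/3) = 1.077 — matches.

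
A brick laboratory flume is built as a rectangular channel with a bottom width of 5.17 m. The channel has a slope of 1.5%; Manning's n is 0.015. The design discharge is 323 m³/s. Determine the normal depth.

Manning's equation rearranged: A R^(2/3) = nQ / (1·√S) = 0.015 × 323 / (√0.015) = 39.56.
Trying y = 4.41 m: A R^(2/3) = 31.57 — too small.
Trying y = 5.3 m: A R^(2/3) = 39.6 — ≈ 39.56.

y_n = 5.3 m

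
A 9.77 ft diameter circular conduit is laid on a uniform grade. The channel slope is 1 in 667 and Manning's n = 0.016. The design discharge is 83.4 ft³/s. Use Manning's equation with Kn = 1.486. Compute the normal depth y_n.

y_n = 2.73 ft

Manning's equation rearranged: A R^(2/3) = nQ / (1.486·√S) = 0.016 × 83.4 / (1.486 × √0.001499) = 23.19.
Trying y = 2.19 ft: A R^(2/3) = 14.98 — short.
Trying y = 2.73 ft: A R^(2/3) = 23.19 — matches.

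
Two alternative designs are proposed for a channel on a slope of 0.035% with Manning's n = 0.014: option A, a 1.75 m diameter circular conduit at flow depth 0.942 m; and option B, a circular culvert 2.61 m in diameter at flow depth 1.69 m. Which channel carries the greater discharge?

Channel A: For a circular section of diameter D = 1.75 m at depth y = 0.942 m, the central angle is θ = 2 arccos(1 − 2y/D) = 3.295 rad. Then A = (D²/8)(θ − sin θ) = 1.32 m² and P = Dθ/2 = 2.883 m. Hydraulic radius R = A/P = 1.32/2.883 = 0.4578 m. Q_A = (1/0.014)·1.32·0.4578^(2/3)·√0.00035 = 1.048 m³/s.
Channel B: For a circular section of diameter D = 2.61 m at depth y = 1.69 m, the central angle is θ = 2 arccos(1 − 2y/D) = 3.741 rad. Then A = (D²/8)(θ − sin θ) = 3.665 m² and P = Dθ/2 = 4.881 m. Hydraulic radius R = A/P = 3.665/4.881 = 0.7508 m. Q_B = (1/0.014)·3.665·0.7508^(2/3)·√0.00035 = 4.046 m³/s.
Q_A = 1.048 m³/s vs Q_B = 4.046 m³/s, so channel B carries more.

channel B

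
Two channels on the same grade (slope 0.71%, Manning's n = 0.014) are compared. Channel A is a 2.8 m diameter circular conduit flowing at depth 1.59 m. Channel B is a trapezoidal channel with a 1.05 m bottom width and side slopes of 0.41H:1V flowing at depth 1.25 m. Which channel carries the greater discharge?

Channel A: For a circular section of diameter D = 2.8 m at depth y = 1.59 m, the central angle is θ = 2 arccos(1 − 2y/D) = 3.414 rad. Then A = (D²/8)(θ − sin θ) = 3.609 m² and P = Dθ/2 = 4.779 m. Hydraulic radius R = A/P = 3.609/4.779 = 0.7551 m. Q_A = (1/0.014)·3.609·0.7551^(2/3)·√0.0071 = 18.01 m³/s.
Channel B: With bottom width b = 1.05 m and side slope z = 0.41: A = (b + zy)y = (1.05 + 0.41×1.25)×1.25 = 1.953 m²; P = b + 2y√(1+z²) = 1.05 + 2×1.25×1.081 = 3.752 m. Hydraulic radius R = A/P = 1.953/3.752 = 0.5206 m. Q_B = (1/0.014)·1.953·0.5206^(2/3)·√0.0071 = 7.607 m³/s.
Q_A = 18.01 m³/s vs Q_B = 7.607 m³/s, so channel A carries more.

channel A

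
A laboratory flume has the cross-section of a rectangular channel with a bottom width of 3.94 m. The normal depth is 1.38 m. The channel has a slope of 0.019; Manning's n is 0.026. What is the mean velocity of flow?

V = 4.61 m/s

Flow area A = b·y = 3.94 × 1.38 = 5.437 m². Wetted perimeter P = b + 2y = 3.94 + 2×1.38 = 6.7 m.
Hydraulic radius R = A/P = 5.437/6.7 = 0.8115 m.
From Manning's equation, V = (1/n) R^(2/3) S^(1/2) = (1/0.026) × 0.8115^(2/3) × 0.019^(1/2) = 4.61 m/s.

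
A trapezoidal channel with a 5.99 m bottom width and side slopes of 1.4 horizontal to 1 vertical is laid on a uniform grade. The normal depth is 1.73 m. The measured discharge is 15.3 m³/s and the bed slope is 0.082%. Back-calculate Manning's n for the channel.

With bottom width b = 5.99 m and side slope z = 1.4: A = (b + zy)y = (5.99 + 1.4×1.73)×1.73 = 14.55 m²; P = b + 2y√(1+z²) = 5.99 + 2×1.73×1.72 = 11.94 m.
Hydraulic radius R = A/P = 14.55/11.94 = 1.219 m.
Rearranging Manning's equation: n = (1/Q) A R^(2/3) S^(1/2) = (1/15.3) × 14.55 × 1.219^(2/3) × √0.00082 = 0.0311.

n = 0.0311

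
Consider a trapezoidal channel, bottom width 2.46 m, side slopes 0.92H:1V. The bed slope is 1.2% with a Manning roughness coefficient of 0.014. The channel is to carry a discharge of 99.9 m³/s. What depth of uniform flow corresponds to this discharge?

Manning's equation rearranged: A R^(2/3) = nQ / (1·√S) = 0.014 × 99.9 / (√0.012) = 12.77.
Try y = 2.98 m: A R^(2/3) = 20.02 — too large.
Try y = 2.38 m: A R^(2/3) = 12.77 — close enough.

y_n = 2.38 m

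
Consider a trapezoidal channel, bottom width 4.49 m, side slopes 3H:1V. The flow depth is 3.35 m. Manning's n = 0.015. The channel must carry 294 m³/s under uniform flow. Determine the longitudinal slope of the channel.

With bottom width b = 4.49 m and side slope z = 3: A = (b + zy)y = (4.49 + 3×3.35)×3.35 = 48.71 m²; P = b + 2y√(1+z²) = 4.49 + 2×3.35×3.162 = 25.68 m.
Hydraulic radius R = A/P = 48.71/25.68 = 1.897 m.
From Manning's equation, S = [nQ / (1 A R^(2/3))]² = [0.015 × 294 / (1 × 48.71 × 1.897^(2/3))]² = 0.00349.

S = 0.00349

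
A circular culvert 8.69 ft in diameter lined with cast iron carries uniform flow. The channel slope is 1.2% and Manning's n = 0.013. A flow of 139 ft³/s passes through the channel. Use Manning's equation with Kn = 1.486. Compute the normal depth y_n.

Manning's equation rearranged: A R^(2/3) = nQ / (1.486·√S) = 0.013 × 139 / (1.486 × √0.012) = 11.1.
At y = 1.66 ft: A R^(2/3) = 7.937 — too small.
At y = 2.16 ft: A R^(2/3) = 13.47 — too large.
At y = 1.96 ft: A R^(2/3) = 11.1 — ≈ 11.1.

y_n = 1.96 ft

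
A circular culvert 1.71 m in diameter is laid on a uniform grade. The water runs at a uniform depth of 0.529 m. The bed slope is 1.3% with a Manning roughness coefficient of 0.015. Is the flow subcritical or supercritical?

For a circular section of diameter D = 1.71 m at depth y = 0.529 m, the central angle is θ = 2 arccos(1 − 2y/D) = 2.359 rad. Then A = (D²/8)(θ − sin θ) = 0.6046 m² and P = Dθ/2 = 2.017 m.
Hydraulic radius R = A/P = 0.6046/2.017 = 0.2998 m.
V = (1/n) R^(2/3) √S = (1/0.015) × 0.2998^(2/3) × √0.013 = 3.405 m/s. Hydraulic depth D_h = A/T = 0.6046/1.581 = 0.3825 m.
Froude number Fr = V/√(g·D_h) = 3.405/√(9.81×0.3825) = 1.76, which is greater than 1, so the flow is supercritical.

supercritical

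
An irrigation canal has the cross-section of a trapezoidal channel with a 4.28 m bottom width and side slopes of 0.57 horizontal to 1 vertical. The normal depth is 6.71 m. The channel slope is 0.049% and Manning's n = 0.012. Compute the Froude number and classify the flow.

subcritical

With bottom width b = 4.28 m and side slope z = 0.57: A = (b + zy)y = (4.28 + 0.57×6.71)×6.71 = 54.38 m²; P = b + 2y√(1+z²) = 4.28 + 2×6.71×1.151 = 19.73 m.
Hydraulic radius R = A/P = 54.38/19.73 = 2.757 m.
V = (1/n) R^(2/3) √S = (1/0.012) × 2.757^(2/3) × √0.00049 = 3.627 m/s. Hydraulic depth D_h = A/T = 54.38/11.93 = 4.559 m.
Froude number Fr = V/√(g·D_h) = 3.627/√(9.81×4.559) = 0.542, which is less than 1, so the flow is subcritical.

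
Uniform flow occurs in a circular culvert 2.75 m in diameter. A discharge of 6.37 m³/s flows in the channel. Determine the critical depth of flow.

At critical depth, Q² T / (g A³) = 1, i.e. A³/T = Q²/g = 6.37²/9.81 = 4.136.
Try y = 1.2 m: A³/T = 5.659 — too large.
Try y = 1.11 m: A³/T = 4.196 — ≈ 4.136.

y_c = 1.11 m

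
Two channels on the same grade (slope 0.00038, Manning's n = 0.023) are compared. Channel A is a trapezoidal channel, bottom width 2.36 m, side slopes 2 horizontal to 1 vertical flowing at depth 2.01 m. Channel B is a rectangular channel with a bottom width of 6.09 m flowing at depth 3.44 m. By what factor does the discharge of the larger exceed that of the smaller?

2.07

Channel A: With bottom width b = 2.36 m and side slope z = 2: A = (b + zy)y = (2.36 + 2×2.01)×2.01 = 12.82 m²; P = b + 2y√(1+z²) = 2.36 + 2×2.01×2.236 = 11.35 m. Hydraulic radius R = A/P = 12.82/11.35 = 1.13 m. Q_A = (1/0.023)·12.82·1.13^(2/3)·√0.00038 = 11.79 m³/s.
Channel B: Flow area A = b·y = 6.09 × 3.44 = 20.95 m². Wetted perimeter P = b + 2y = 6.09 + 2×3.44 = 12.97 m. Hydraulic radius R = A/P = 20.95/12.97 = 1.615 m. Q_B = (1/0.023)·20.95·1.615^(2/3)·√0.00038 = 24.44 m³/s.
The larger discharge is 24.44 m³/s and the smaller is 11.79 m³/s; the ratio is 2.07.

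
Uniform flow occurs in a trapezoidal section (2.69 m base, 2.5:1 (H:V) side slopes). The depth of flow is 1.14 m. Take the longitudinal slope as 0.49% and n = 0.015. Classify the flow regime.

With bottom width b = 2.69 m and side slope z = 2.5: A = (b + zy)y = (2.69 + 2.5×1.14)×1.14 = 6.316 m²; P = b + 2y√(1+z²) = 2.69 + 2×1.14×2.693 = 8.829 m.
Hydraulic radius R = A/P = 6.316/8.829 = 0.7153 m.
V = (1/n) R^(2/3) √S = (1/0.015) × 0.7153^(2/3) × √0.0049 = 3.733 m/s. Hydraulic depth D_h = A/T = 6.316/8.39 = 0.7528 m.
Froude number Fr = V/√(g·D_h) = 3.733/√(9.81×0.7528) = 1.37, which is greater than 1, so the flow is supercritical.

supercritical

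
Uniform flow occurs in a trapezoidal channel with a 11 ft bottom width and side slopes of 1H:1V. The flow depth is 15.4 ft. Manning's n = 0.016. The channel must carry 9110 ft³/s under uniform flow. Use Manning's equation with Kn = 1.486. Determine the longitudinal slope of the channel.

With bottom width b = 11 ft and side slope z = 1: A = (b + zy)y = (11 + 1×15.4)×15.4 = 406.6 ft²; P = b + 2y√(1+z²) = 11 + 2×15.4×1.414 = 54.56 ft.
Hydraulic radius R = A/P = 406.6/54.56 = 7.452 ft.
From Manning's equation, S = [nQ / (1.486 A R^(2/3))]² = [0.016 × 9110 / (1.486 × 406.6 × 7.452^(2/3))]² = 0.004.

S = 0.004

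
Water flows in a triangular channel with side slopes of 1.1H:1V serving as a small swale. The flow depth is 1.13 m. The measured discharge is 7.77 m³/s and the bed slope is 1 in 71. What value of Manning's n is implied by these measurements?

n = 0.012

For a triangular section with side slope z = 1.1: A = zy² = 1.1×1.13² = 1.405 m²; P = 2y√(1+z²) = 2×1.13×1.487 = 3.36 m.
Hydraulic radius R = A/P = 1.405/3.36 = 0.4181 m.
Rearranging Manning's equation: n = (1/Q) A R^(2/3) S^(1/2) = (1/7.77) × 1.405 × 0.4181^(2/3) × √0.01408 = 0.012.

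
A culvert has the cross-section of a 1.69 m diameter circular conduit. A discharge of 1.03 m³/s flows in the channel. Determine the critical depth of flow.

At critical depth, Q² T / (g A³) = 1, i.e. A³/T = Q²/g = 1.03²/9.81 = 0.1081.
Trying y = 0.4 m: A³/T = 0.04655 — low.
Trying y = 0.636 m: A³/T = 0.281 — high.
Trying y = 0.497 m: A³/T = 0.1084 — matches.

y_c = 0.497 m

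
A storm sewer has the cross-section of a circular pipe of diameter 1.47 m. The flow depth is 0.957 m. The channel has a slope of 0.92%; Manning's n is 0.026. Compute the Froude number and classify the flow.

For a circular section of diameter D = 1.47 m at depth y = 0.957 m, the central angle is θ = 2 arccos(1 − 2y/D) = 3.755 rad. Then A = (D²/8)(θ − sin θ) = 1.17 m² and P = Dθ/2 = 2.76 m.
Hydraulic radius R = A/P = 1.17/2.76 = 0.4239 m.
V = (1/n) R^(2/3) √S = (1/0.026) × 0.4239^(2/3) × √0.0092 = 2.082 m/s. Hydraulic depth D_h = A/T = 1.17/1.401 = 0.8348 m.
Froude number Fr = V/√(g·D_h) = 2.082/√(9.81×0.8348) = 0.727, which is less than 1, so the flow is subcritical.

subcritical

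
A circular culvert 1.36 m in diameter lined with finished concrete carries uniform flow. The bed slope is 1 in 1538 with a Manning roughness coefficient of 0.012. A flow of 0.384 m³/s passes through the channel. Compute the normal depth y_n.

Manning's equation rearranged: A R^(2/3) = nQ / (1·√S) = 0.012 × 0.384 / (√0.0006502) = 0.1807.
At y = 0.408 m: A R^(2/3) = 0.1386 — low.
At y = 0.532 m: A R^(2/3) = 0.2289 — high.
At y = 0.469 m: A R^(2/3) = 0.1809 — matches.

y_n = 0.469 m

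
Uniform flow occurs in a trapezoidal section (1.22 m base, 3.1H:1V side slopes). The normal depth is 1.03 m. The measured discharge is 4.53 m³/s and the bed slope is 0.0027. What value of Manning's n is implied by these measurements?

n = 0.036

With bottom width b = 1.22 m and side slope z = 3.1: A = (b + zy)y = (1.22 + 3.1×1.03)×1.03 = 4.545 m²; P = b + 2y√(1+z²) = 1.22 + 2×1.03×3.257 = 7.93 m.
Hydraulic radius R = A/P = 4.545/7.93 = 0.5732 m.
Rearranging Manning's equation: n = (1/Q) A R^(2/3) S^(1/2) = (1/4.53) × 4.545 × 0.5732^(2/3) × √0.0027 = 0.036.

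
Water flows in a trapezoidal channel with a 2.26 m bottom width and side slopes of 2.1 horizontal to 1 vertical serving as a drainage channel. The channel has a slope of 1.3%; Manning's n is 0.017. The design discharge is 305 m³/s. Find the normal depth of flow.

Manning's equation rearranged: A R^(2/3) = nQ / (1·√S) = 0.017 × 305 / (√0.013) = 45.48.
Try y = 2.85 m: A R^(2/3) = 30.99 — low.
Try y = 4.22 m: A R^(2/3) = 78.04 — high.
Try y = 3.36 m: A R^(2/3) = 45.45 — close enough.

y_n = 3.36 m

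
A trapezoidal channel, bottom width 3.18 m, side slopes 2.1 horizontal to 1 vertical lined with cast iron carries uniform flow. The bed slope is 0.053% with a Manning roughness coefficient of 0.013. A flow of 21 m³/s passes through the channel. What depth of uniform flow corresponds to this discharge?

y_n = 1.71 m

Manning's equation rearranged: A R^(2/3) = nQ / (1·√S) = 0.013 × 21 / (√0.00053) = 11.86.
At y = 1.93 m: A R^(2/3) = 15.31 — high.
At y = 1.71 m: A R^(2/3) = 11.88 — matches.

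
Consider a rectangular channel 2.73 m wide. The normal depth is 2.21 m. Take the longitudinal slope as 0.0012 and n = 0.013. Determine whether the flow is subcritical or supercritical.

subcritical

Flow area A = b·y = 2.73 × 2.21 = 6.033 m². Wetted perimeter P = b + 2y = 2.73 + 2×2.21 = 7.15 m.
Hydraulic radius R = A/P = 6.033/7.15 = 0.8438 m.
V = (1/n) R^(2/3) √S = (1/0.013) × 0.8438^(2/3) × √0.0012 = 2.379 m/s. Hydraulic depth D_h = A/T = 6.033/2.73 = 2.21 m.
Froude number Fr = V/√(g·D_h) = 2.379/√(9.81×2.21) = 0.511, which is less than 1, so the flow is subcritical.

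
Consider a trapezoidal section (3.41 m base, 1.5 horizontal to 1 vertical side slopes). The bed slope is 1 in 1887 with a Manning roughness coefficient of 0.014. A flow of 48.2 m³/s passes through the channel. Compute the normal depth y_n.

Manning's equation rearranged: A R^(2/3) = nQ / (1·√S) = 0.014 × 48.2 / (√0.0005299) = 29.31.
Try y = 2.47 m: A R^(2/3) = 22.27 — too small.
Try y = 3.56 m: A R^(2/3) = 48.08 — too large.
Try y = 2.82 m: A R^(2/3) = 29.31 — matches.

y_n = 2.82 m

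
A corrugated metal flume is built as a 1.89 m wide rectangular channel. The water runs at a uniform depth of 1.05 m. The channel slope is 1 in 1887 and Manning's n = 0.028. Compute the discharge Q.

Q = 1.02 m³/s

Flow area A = b·y = 1.89 × 1.05 = 1.984 m². Wetted perimeter P = b + 2y = 1.89 + 2×1.05 = 3.99 m.
Hydraulic radius R = A/P = 1.984/3.99 = 0.4974 m.
Manning's equation: Q = (1/n) A R^(2/3) S^(1/2) = (1/0.028) × 1.984 × 0.4974^(2/3) × 0.0005299^(1/2) = 1.02 m³/s.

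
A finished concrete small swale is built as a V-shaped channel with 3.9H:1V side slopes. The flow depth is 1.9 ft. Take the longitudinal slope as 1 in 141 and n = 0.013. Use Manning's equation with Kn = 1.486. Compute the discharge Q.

Q = 128 ft³/s

For a triangular section with side slope z = 3.9: A = zy² = 3.9×1.9² = 14.08 ft²; P = 2y√(1+z²) = 2×1.9×4.026 = 15.3 ft.
Hydraulic radius R = A/P = 14.08/15.3 = 0.9202 ft.
Manning's equation: Q = (1.486/n) A R^(2/3) S^(1/2) = (1.486/0.013) × 14.08 × 0.9202^(2/3) × 0.007092^(1/2) = 128 ft³/s.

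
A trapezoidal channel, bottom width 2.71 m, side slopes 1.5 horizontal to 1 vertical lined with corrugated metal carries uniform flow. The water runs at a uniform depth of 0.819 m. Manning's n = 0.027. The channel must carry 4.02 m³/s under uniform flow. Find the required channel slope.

S = 0.0024

With bottom width b = 2.71 m and side slope z = 1.5: A = (b + zy)y = (2.71 + 1.5×0.819)×0.819 = 3.226 m²; P = b + 2y√(1+z²) = 2.71 + 2×0.819×1.803 = 5.663 m.
Hydraulic radius R = A/P = 3.226/5.663 = 0.5696 m.
From Manning's equation, S = [nQ / (1 A R^(2/3))]² = [0.027 × 4.02 / (1 × 3.226 × 0.5696^(2/3))]² = 0.0024.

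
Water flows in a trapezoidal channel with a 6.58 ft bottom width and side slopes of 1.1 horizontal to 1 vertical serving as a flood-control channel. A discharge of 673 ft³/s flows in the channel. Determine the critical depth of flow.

y_c = 5.16 ft

At critical depth, Q² T / (g A³) = 1, i.e. A³/T = Q²/g = 673²/32.2 = 14070.
Try y = 3.98 ft: A³/T = 5409 — short.
Try y = 5.16 ft: A³/T = 14100 — ≈ 14070.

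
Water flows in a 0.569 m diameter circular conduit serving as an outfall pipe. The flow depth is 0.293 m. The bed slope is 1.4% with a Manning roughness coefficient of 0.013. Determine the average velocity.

V = 2.51 m/s

For a circular section of diameter D = 0.569 m at depth y = 0.293 m, the central angle is θ = 2 arccos(1 − 2y/D) = 3.201 rad. Then A = (D²/8)(θ − sin θ) = 0.132 m² and P = Dθ/2 = 0.9108 m.
Hydraulic radius R = A/P = 0.132/0.9108 = 0.1449 m.
From Manning's equation, V = (1/n) R^(2/3) S^(1/2) = (1/0.013) × 0.1449^(2/3) × 0.014^(1/2) = 2.51 m/s.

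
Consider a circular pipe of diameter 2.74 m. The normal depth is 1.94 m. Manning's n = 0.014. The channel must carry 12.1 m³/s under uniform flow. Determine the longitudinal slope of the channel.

S = 0.00189

For a circular section of diameter D = 2.74 m at depth y = 1.94 m, the central angle is θ = 2 arccos(1 − 2y/D) = 4 rad. Then A = (D²/8)(θ − sin θ) = 4.464 m² and P = Dθ/2 = 5.48 m.
Hydraulic radius R = A/P = 4.464/5.48 = 0.8146 m.
From Manning's equation, S = [nQ / (1 A R^(2/3))]² = [0.014 × 12.1 / (1 × 4.464 × 0.8146^(2/3))]² = 0.00189.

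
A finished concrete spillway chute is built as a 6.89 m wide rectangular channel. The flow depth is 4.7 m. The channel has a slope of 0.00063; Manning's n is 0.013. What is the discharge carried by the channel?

Q = 98.8 m³/s

Flow area A = b·y = 6.89 × 4.7 = 32.38 m². Wetted perimeter P = b + 2y = 6.89 + 2×4.7 = 16.29 m.
Hydraulic radius R = A/P = 32.38/16.29 = 1.988 m.
Manning's equation: Q = (1/n) A R^(2/3) S^(1/2) = (1/0.013) × 32.38 × 1.988^(2/3) × 0.00063^(1/2) = 98.8 m³/s.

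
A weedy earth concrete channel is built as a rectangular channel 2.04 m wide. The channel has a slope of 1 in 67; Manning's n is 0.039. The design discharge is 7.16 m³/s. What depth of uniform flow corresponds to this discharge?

y_n = 1.55 m

Manning's equation rearranged: A R^(2/3) = nQ / (1·√S) = 0.039 × 7.16 / (√0.01493) = 2.286.
Trying y = 1.89 m: A R^(2/3) = 2.93 — over.
Trying y = 1.55 m: A R^(2/3) = 2.287 — ≈ 2.286.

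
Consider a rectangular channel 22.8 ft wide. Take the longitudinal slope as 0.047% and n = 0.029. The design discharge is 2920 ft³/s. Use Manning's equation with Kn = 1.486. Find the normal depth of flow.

y_n = 28.5 ft

Manning's equation rearranged: A R^(2/3) = nQ / (1.486·√S) = 0.029 × 2920 / (1.486 × √0.00047) = 2629.
Try y = 25.6 ft: A R^(2/3) = 2313 — short.
Try y = 28.5 ft: A R^(2/3) = 2630 — close enough.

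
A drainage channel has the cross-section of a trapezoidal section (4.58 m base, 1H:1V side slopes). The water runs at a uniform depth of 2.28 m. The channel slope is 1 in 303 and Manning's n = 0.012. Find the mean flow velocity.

With bottom width b = 4.58 m and side slope z = 1: A = (b + zy)y = (4.58 + 1×2.28)×2.28 = 15.64 m²; P = b + 2y√(1+z²) = 4.58 + 2×2.28×1.414 = 11.03 m.
Hydraulic radius R = A/P = 15.64/11.03 = 1.418 m.
From Manning's equation, V = (1/n) R^(2/3) S^(1/2) = (1/0.012) × 1.418^(2/3) × 0.0033^(1/2) = 6.04 m/s.

V = 6.04 m/s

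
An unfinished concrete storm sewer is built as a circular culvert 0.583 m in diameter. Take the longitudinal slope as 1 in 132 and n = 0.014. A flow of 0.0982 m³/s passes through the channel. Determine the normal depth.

y_n = 0.183 m

Manning's equation rearranged: A R^(2/3) = nQ / (1·√S) = 0.014 × 0.0982 / (√0.007576) = 0.0158.
At y = 0.198 m: A R^(2/3) = 0.01836 — high.
At y = 0.183 m: A R^(2/3) = 0.0158 — ≈ 0.0158.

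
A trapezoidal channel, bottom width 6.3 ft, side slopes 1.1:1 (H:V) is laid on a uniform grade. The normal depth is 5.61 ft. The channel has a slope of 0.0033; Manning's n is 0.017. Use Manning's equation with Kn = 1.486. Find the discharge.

Q = 738 ft³/s

With bottom width b = 6.3 ft and side slope z = 1.1: A = (b + zy)y = (6.3 + 1.1×5.61)×5.61 = 69.96 ft²; P = b + 2y√(1+z²) = 6.3 + 2×5.61×1.487 = 22.98 ft.
Hydraulic radius R = A/P = 69.96/22.98 = 3.045 ft.
Manning's equation: Q = (1.486/n) A R^(2/3) S^(1/2) = (1.486/0.017) × 69.96 × 3.045^(2/3) × 0.0033^(1/2) = 738 ft³/s.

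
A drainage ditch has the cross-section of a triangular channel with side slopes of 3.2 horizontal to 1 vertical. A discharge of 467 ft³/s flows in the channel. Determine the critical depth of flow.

At critical depth, Q² T / (g A³) = 1, i.e. A³/T = Q²/g = 467²/32.2 = 6773.
Try y = 4.93 ft: A³/T = 14910 — high.
Try y = 4.21 ft: A³/T = 6771 — close enough.

y_c = 4.21 ft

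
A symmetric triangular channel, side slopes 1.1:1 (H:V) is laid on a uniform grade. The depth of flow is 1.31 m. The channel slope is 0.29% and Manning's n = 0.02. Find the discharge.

Q = 3.14 m³/s

For a triangular section with side slope z = 1.1: A = zy² = 1.1×1.31² = 1.888 m²; P = 2y√(1+z²) = 2×1.31×1.487 = 3.895 m.
Hydraulic radius R = A/P = 1.888/3.895 = 0.4847 m.
Manning's equation: Q = (1/n) A R^(2/3) S^(1/2) = (1/0.02) × 1.888 × 0.4847^(2/3) × 0.0029^(1/2) = 3.14 m³/s.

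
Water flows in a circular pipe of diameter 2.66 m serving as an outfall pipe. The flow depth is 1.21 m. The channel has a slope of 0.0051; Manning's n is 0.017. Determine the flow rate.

For a circular section of diameter D = 2.66 m at depth y = 1.21 m, the central angle is θ = 2 arccos(1 − 2y/D) = 2.961 rad. Then A = (D²/8)(θ − sin θ) = 2.46 m² and P = Dθ/2 = 3.938 m.
Hydraulic radius R = A/P = 2.46/3.938 = 0.6246 m.
Manning's equation: Q = (1/n) A R^(2/3) S^(1/2) = (1/0.017) × 2.46 × 0.6246^(2/3) × 0.0051^(1/2) = 7.55 m³/s.

Q = 7.55 m³/s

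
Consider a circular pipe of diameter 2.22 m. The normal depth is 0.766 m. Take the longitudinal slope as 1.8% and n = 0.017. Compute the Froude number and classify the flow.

For a circular section of diameter D = 2.22 m at depth y = 0.766 m, the central angle is θ = 2 arccos(1 − 2y/D) = 2.511 rad. Then A = (D²/8)(θ − sin θ) = 1.184 m² and P = Dθ/2 = 2.788 m.
Hydraulic radius R = A/P = 1.184/2.788 = 0.4248 m.
V = (1/n) R^(2/3) √S = (1/0.017) × 0.4248^(2/3) × √0.018 = 4.46 m/s. Hydraulic depth D_h = A/T = 1.184/2.111 = 0.561 m.
Froude number Fr = V/√(g·D_h) = 4.46/√(9.81×0.561) = 1.9, which is greater than 1, so the flow is supercritical.

supercritical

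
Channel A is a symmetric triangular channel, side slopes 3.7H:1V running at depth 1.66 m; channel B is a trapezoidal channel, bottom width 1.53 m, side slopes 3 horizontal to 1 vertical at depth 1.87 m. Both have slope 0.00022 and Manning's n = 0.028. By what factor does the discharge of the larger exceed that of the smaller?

Channel A: For a triangular section with side slope z = 3.7: A = zy² = 3.7×1.66² = 10.2 m²; P = 2y√(1+z²) = 2×1.66×3.833 = 12.72 m. Hydraulic radius R = A/P = 10.2/12.72 = 0.8013 m. Q_A = (1/0.028)·10.2·0.8013^(2/3)·√0.00022 = 4.659 m³/s.
Channel B: With bottom width b = 1.53 m and side slope z = 3: A = (b + zy)y = (1.53 + 3×1.87)×1.87 = 13.35 m²; P = b + 2y√(1+z²) = 1.53 + 2×1.87×3.162 = 13.36 m. Hydraulic radius R = A/P = 13.35/13.36 = 0.9996 m. Q_B = (1/0.028)·13.35·0.9996^(2/3)·√0.00022 = 7.071 m³/s.
The larger discharge is 7.071 m³/s and the smaller is 4.659 m³/s; the ratio is 1.52.

1.52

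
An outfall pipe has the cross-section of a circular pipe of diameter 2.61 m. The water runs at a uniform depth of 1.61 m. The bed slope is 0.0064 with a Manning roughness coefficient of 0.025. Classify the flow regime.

For a circular section of diameter D = 2.61 m at depth y = 1.61 m, the central angle is θ = 2 arccos(1 − 2y/D) = 3.613 rad. Then A = (D²/8)(θ − sin θ) = 3.464 m² and P = Dθ/2 = 4.715 m.
Hydraulic radius R = A/P = 3.464/4.715 = 0.7346 m.
V = (1/n) R^(2/3) √S = (1/0.025) × 0.7346^(2/3) × √0.0064 = 2.605 m/s. Hydraulic depth D_h = A/T = 3.464/2.538 = 1.365 m.
Froude number Fr = V/√(g·D_h) = 2.605/√(9.81×1.365) = 0.712, which is less than 1, so the flow is subcritical.

subcritical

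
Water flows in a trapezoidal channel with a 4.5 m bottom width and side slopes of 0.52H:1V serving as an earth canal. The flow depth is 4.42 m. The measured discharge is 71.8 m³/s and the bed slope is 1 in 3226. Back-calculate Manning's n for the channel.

With bottom width b = 4.5 m and side slope z = 0.52: A = (b + zy)y = (4.5 + 0.52×4.42)×4.42 = 30.05 m²; P = b + 2y√(1+z²) = 4.5 + 2×4.42×1.127 = 14.46 m.
Hydraulic radius R = A/P = 30.05/14.46 = 2.078 m.
Rearranging Manning's equation: n = (1/Q) A R^(2/3) S^(1/2) = (1/71.8) × 30.05 × 2.078^(2/3) × √0.00031 = 0.012.

n = 0.012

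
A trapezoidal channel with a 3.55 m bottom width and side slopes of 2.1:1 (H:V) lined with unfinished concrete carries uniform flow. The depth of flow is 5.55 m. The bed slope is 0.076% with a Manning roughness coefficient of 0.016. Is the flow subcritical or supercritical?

subcritical

With bottom width b = 3.55 m and side slope z = 2.1: A = (b + zy)y = (3.55 + 2.1×5.55)×5.55 = 84.39 m²; P = b + 2y√(1+z²) = 3.55 + 2×5.55×2.326 = 29.37 m.
Hydraulic radius R = A/P = 84.39/29.37 = 2.873 m.
V = (1/n) R^(2/3) √S = (1/0.016) × 2.873^(2/3) × √0.00076 = 3.482 m/s. Hydraulic depth D_h = A/T = 84.39/26.86 = 3.142 m.
Froude number Fr = V/√(g·D_h) = 3.482/√(9.81×3.142) = 0.627, which is less than 1, so the flow is subcritical.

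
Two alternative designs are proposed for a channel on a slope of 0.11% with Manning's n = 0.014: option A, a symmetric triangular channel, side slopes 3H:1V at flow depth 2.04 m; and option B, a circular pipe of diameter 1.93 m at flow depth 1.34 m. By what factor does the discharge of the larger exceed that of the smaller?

8.19

Channel A: For a triangular section with side slope z = 3: A = zy² = 3×2.04² = 12.48 m²; P = 2y√(1+z²) = 2×2.04×3.162 = 12.9 m. Hydraulic radius R = A/P = 12.48/12.9 = 0.9677 m. Q_A = (1/0.014)·12.48·0.9677^(2/3)·√0.0011 = 28.94 m³/s.
Channel B: For a circular section of diameter D = 1.93 m at depth y = 1.34 m, the central angle is θ = 2 arccos(1 − 2y/D) = 3.94 rad. Then A = (D²/8)(θ − sin θ) = 2.168 m² and P = Dθ/2 = 3.802 m. Hydraulic radius R = A/P = 2.168/3.802 = 0.5702 m. Q_B = (1/0.014)·2.168·0.5702^(2/3)·√0.0011 = 3.531 m³/s.
The larger discharge is 28.94 m³/s and the smaller is 3.531 m³/s; the ratio is 8.19.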